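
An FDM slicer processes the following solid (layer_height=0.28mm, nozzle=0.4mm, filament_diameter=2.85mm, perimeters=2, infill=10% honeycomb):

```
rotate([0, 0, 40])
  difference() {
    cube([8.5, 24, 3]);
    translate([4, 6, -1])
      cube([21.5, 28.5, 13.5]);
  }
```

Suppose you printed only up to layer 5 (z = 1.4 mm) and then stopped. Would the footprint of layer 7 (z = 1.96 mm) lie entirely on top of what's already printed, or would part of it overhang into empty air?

Compare the two slices. At z = 1.4: the cube is present — its section is the full 8.5×24 rectangle (area 204.00 mm²); the cube at (4, 6) is present — its section is the full 21.5×28.5 rectangle (area 612.75 mm²); Taking the first minus the rest: starting from the 8.5×24 cube (204.00 mm²), the 21.5×28.5 cube at (4, 6) partially overlaps it — only the 81.00 mm² overlap (of its 612.75 mm²) is removed, clipping the outline — area = 123.00 mm²; (rotated 40° about Z; rotation is an isometry so areas/perimeters/island counts are preserved). At z = 1.96: the 8.5×24 cube contributes its full rectangle (area 204.00 mm²); the cube at (4, 6) is present — its section is the full 21.5×28.5 rectangle (area 612.75 mm²); After the difference (first − rest): starting from the 8.5×24 cube (204.00 mm²), the 21.5×28.5 cube at (4, 6) partially overlaps it — only the 81.00 mm² overlap (of its 612.75 mm²) is removed, clipping the outline — area = 123.00 mm²; (whole slice rotated 40° about Z — lengths, areas and connectivity unchanged). Checking containment: the cross-section at z = 1.96 is a subset of the cross-section at z = 1.4.

entirely on top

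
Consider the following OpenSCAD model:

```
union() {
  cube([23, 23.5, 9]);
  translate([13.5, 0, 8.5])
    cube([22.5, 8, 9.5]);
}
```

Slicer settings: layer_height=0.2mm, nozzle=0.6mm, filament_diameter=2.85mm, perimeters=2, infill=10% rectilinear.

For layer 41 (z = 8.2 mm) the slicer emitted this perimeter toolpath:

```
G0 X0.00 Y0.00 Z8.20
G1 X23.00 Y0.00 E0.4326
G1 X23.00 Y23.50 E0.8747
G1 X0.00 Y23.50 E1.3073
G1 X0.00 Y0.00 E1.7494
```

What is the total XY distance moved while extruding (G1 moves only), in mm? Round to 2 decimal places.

93.00 mm

Sum the Euclidean lengths of each G1 segment: total = 93.00 mm.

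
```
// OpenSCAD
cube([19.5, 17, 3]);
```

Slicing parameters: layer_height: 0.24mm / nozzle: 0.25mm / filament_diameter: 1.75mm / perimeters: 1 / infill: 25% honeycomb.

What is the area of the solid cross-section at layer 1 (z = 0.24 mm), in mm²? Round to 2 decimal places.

331.50 mm²

At z = 0.24 mm: the cube is present — its section is the full 19.5×17 rectangle (area 331.50 mm²). Overall, the cross-section is a single solid region. Net area = 331.50 mm².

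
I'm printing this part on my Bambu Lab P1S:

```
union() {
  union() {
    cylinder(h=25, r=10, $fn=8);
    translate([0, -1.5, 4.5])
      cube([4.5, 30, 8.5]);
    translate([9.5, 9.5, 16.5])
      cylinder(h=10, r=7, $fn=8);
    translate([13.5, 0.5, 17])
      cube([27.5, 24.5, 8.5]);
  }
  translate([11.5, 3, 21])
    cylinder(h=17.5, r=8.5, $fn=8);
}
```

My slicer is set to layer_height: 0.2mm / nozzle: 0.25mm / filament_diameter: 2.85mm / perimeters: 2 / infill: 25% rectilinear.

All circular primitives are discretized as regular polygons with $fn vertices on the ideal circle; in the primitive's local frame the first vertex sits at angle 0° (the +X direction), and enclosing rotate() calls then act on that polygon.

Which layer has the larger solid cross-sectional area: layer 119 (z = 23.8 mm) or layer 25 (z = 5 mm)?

layer 119 (z = 23.8 mm)

Layer 119 (z = 23.8): the r=10 cylinder contributes a regular 8-gon of circumradius 10 (area = (8/2)·10.000²·sin(360°/8) = 282.84 mm²); the cube at (0, -1.5) is absent (z outside [4.5, 13]); the r=7 cylinder at (9.5, 9.5) contributes a regular 8-gon of circumradius 7 (area = (8/2)·7.000²·sin(360°/8) = 138.59 mm²); the cube at (13.5, 0.5) (footprint 27.5×24.5) is included at this height (area 673.75 mm²); Merging all regions: the regions partially overlap — summed areas 1095.19 mm² minus the doubly-counted overlap 35.27 mm² gives 1059.92 mm² — area = 1059.92 mm²; the r=8.5 cylinder at (11.5, 3) contributes a regular 8-gon of circumradius 8.5 (area = (8/2)·8.500²·sin(360°/8) = 204.35 mm²); Taking the union: the regions partially overlap — summed areas 1264.27 mm² minus the doubly-counted overlap 148.80 mm² gives 1115.47 mm² — area = 1115.47 mm². So its area = 1115.47 mm². Layer 25 (z = 5): the r=10 cylinder gives a regular 8-gon of circumradius 10 (constant along its height) (area = (8/2)·10.000²·sin(360°/8) = 282.84 mm²); the cube at (0, -1.5) (footprint 4.5×30) is included at this height (area 135.00 mm²); the cylinder at (9.5, 9.5) is absent (z outside [16.5, 26.5]); the cube at (13.5, 0.5) does not reach this height (z outside [17, 25.5]); Taking the union: the regions partially overlap — summed areas 417.84 mm² minus the doubly-counted overlap 47.56 mm² gives 370.29 mm² — area = 370.29 mm²; the cylinder at (11.5, 3) does not reach this height (z outside [21, 38.5]); Merging all regions: only the result so far is present, so the union is just that shape — area = 370.29 mm². So its area = 370.29 mm². Layer 119 is larger (1115.47 vs 370.29 mm²).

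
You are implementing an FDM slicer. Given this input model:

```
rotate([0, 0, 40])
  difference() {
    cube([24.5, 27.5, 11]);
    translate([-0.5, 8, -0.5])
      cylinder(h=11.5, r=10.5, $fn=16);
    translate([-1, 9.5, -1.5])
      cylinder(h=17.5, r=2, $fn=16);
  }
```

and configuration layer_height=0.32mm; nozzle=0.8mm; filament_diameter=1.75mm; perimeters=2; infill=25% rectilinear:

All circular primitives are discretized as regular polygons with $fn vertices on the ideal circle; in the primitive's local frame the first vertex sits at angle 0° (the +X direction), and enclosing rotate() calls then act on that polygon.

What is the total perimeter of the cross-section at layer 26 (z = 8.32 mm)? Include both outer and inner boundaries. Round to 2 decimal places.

At z = 8.32 mm: the 24.5×27.5 cube contributes its full rectangle (perimeter 104.00 mm); the r=10.5 cylinder at (-0.5, 8) contributes a regular 16-gon of circumradius 10.5 (perimeter = 2·16·10.500·sin(180°/16) = 65.55 mm); the r=2 cylinder at (-1, 9.5) contributes a regular 16-gon of circumradius 2 (perimeter = 2·16·2.000·sin(180°/16) = 12.49 mm); After the difference (first − rest): starting from the 24.5×27.5 cube, the r=10.5 cylinder at (-0.5, 8) partially overlaps it — only the 148.93 mm² overlap (of its 337.53 mm²) is removed, clipping the outline; the r=2 cylinder at (-1, 9.5) misses the remaining region (no effect) — boundary = 104.64 mm; (whole slice rotated 40° about Z — lengths, areas and connectivity unchanged). Overall, the cross-section is a single solid region. Total boundary length (outer) = 104.64 mm.

104.64 mm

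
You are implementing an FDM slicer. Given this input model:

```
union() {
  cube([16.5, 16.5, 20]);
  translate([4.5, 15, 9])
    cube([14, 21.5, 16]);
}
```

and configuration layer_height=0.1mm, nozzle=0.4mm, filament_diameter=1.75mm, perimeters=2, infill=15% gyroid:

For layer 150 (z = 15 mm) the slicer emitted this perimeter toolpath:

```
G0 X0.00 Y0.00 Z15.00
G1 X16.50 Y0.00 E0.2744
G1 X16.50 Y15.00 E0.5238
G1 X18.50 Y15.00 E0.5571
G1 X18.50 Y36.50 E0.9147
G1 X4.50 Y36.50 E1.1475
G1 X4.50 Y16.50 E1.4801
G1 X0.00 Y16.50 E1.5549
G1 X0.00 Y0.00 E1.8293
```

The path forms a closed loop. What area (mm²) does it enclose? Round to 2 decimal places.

Apply the shoelace formula to the sequence of (X, Y) vertices; enclosed area = 555.25 mm².

555.25 mm²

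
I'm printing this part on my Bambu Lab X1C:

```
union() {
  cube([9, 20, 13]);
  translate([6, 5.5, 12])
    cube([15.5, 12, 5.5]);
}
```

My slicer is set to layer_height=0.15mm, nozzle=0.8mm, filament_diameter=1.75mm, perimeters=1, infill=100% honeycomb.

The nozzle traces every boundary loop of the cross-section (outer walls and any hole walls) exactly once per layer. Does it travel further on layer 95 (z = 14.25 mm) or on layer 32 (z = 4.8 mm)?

layer 32 (z = 4.8 mm)

Layer 95 (z = 14.25): the cube is absent (z outside [0, 13]); the 15.5×12 cube at (6, 5.5) contributes its full rectangle (perimeter 55.00 mm); Taking the union: only the 15.5×12 cube at (6, 5.5) is present, so the union is just that shape — boundary = 55.00 mm. So its perimeter = 55.00 mm. Layer 32 (z = 4.8): the cube (footprint 9×20) is included at this height (perimeter 58.00 mm); the cube at (6, 5.5) does not reach this height (z outside [12, 17.5]); Merging all regions: only the 9×20 cube is present, so the union is just that shape — boundary = 58.00 mm. So its perimeter = 58.00 mm. Layer 32 is larger (58.00 vs 55.00 mm).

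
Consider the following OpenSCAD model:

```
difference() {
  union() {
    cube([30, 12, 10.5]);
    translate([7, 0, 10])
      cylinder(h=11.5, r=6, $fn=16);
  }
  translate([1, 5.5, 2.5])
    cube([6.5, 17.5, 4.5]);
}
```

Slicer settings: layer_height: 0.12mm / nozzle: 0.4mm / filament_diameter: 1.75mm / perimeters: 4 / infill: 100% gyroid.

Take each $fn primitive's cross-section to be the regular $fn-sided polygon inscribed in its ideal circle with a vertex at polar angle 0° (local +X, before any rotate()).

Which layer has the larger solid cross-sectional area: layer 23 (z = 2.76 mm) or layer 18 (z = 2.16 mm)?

layer 18 (z = 2.16 mm)

Layer 23 (z = 2.76): the 30×12 cube contributes its full rectangle (area 360.00 mm²); the cylinder at (7, 0) is absent (z outside [10, 21.5]); Combining (union): only the 30×12 cube is present, so the union is just that shape — area = 360.00 mm²; the 6.5×17.5 cube at (1, 5.5) contributes its full rectangle (area 113.75 mm²); Subtracting the remaining from the first: starting from that combined region (360.00 mm²), the 6.5×17.5 cube at (1, 5.5) partially overlaps it — only the 42.25 mm² overlap (of its 113.75 mm²) is removed, clipping the outline — area = 317.75 mm². So its area = 317.75 mm². Layer 18 (z = 2.16): the cube (footprint 30×12) is included at this height (area 360.00 mm²); the cylinder at (7, 0) is not intersected at this z (z outside [10, 21.5]); Merging all regions: only the 30×12 cube is present, so the union is just that shape — area = 360.00 mm²; the cube at (1, 5.5) is absent (z outside [2.5, 7]); Taking the first minus the rest: none of the subtracted shapes is present at this height, so the result so far is unchanged — area = 360.00 mm². So its area = 360.00 mm². Layer 18 is larger (360.00 vs 317.75 mm²).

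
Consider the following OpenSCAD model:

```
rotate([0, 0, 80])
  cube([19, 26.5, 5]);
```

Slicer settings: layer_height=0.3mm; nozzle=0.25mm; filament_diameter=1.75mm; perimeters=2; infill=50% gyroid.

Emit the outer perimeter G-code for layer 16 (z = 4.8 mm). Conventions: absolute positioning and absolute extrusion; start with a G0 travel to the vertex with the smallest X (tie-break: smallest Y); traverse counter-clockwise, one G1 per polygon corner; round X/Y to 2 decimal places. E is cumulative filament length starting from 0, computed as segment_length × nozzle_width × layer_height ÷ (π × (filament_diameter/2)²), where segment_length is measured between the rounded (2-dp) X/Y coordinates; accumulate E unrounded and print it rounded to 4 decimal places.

At z = 4.8 mm: the 19×26.5 cube contributes its full rectangle; (whole slice rotated 80° about Z — lengths, areas and connectivity unchanged). The outline is a single polygon with 4 vertices. Extrusion per mm of travel: 0.25 × 0.3 / (π × 0.875²) = 0.031181. Accumulating E over each segment gives final E = 2.8376.

G0 X-26.10 Y4.60 Z4.80
G1 X0.00 Y0.00 E0.8264
G1 X3.30 Y18.71 E1.4188
G1 X-22.80 Y23.31 E2.2452
G1 X-26.10 Y4.60 E2.8376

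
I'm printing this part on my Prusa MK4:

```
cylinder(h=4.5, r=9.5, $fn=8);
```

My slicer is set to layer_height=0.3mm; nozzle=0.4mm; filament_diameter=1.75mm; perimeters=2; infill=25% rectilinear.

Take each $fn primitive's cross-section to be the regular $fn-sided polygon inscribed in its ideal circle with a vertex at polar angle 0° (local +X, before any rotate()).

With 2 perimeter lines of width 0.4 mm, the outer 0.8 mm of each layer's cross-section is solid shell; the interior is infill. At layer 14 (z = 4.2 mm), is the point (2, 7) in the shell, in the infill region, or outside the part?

At z = 4.2 mm: the r=9.5 cylinder gives a regular 8-gon of circumradius 9.5 (constant along its height). Overall, the cross-section is a single solid region. The nearest boundary edge runs (6.72, 6.72)→(0.00, 9.50); distance from the point to it = 1.54 mm. The point is inside the cross-section and 1.54 mm from the nearest boundary — more than the 0.8 mm shell width (2 × 0.4), so it's in the infill interior.

infill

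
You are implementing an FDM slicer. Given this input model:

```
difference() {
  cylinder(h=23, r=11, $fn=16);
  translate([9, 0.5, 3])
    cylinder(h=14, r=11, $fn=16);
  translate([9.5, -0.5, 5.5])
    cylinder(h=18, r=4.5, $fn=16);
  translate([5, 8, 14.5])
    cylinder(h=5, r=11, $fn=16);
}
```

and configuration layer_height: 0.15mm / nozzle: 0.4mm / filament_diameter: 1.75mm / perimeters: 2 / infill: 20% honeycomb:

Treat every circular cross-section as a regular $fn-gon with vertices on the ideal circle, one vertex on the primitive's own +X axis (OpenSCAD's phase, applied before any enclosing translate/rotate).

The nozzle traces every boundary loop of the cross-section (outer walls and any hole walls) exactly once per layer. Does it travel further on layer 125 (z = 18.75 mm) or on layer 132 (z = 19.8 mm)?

layer 132 (z = 19.8 mm)

Layer 125 (z = 18.75): the r=11 cylinder contributes a regular 16-gon of circumradius 11 (perimeter = 2·16·11.000·sin(180°/16) = 68.67 mm); the cylinder at (9, 0.5) is not intersected at this z (z outside [3, 17]); the cylinder at (9.5, -0.5): section is a regular 16-gon, circumradius r=4.5 (perimeter = 2·16·4.500·sin(180°/16) = 28.09 mm); the r=11 cylinder at (5, 8) contributes a regular 16-gon of circumradius 11 (perimeter = 2·16·11.000·sin(180°/16) = 68.67 mm); After the difference (first − rest): starting from the r=11 cylinder, the r=4.5 cylinder at (9.5, -0.5) partially overlaps it — only the 40.22 mm² overlap (of its 61.99 mm²) is removed, clipping the outline; the r=11 cylinder at (5, 8) partially overlaps it — only the 141.87 mm² overlap (of its 370.44 mm²) is removed, clipping the outline — boundary = 63.87 mm. So its perimeter = 63.87 mm. Layer 132 (z = 19.8): the r=11 cylinder gives a regular 16-gon of circumradius 11 (constant along its height) (perimeter = 2·16·11.000·sin(180°/16) = 68.67 mm); the cylinder at (9, 0.5) does not reach this height (z outside [3, 17]); the r=4.5 cylinder at (9.5, -0.5) gives a regular 16-gon of circumradius 4.5 (constant along its height) (perimeter = 2·16·4.500·sin(180°/16) = 28.09 mm); the cylinder at (5, 8) does not reach this height (z outside [14.5, 19.5]); Subtracting the remaining from the first: starting from the r=11 cylinder, the r=4.5 cylinder at (9.5, -0.5) partially overlaps it — only the 40.22 mm² overlap (of its 61.99 mm²) is removed, clipping the outline — boundary = 74.49 mm. So its perimeter = 74.49 mm. Layer 132 is larger (74.49 vs 63.87 mm).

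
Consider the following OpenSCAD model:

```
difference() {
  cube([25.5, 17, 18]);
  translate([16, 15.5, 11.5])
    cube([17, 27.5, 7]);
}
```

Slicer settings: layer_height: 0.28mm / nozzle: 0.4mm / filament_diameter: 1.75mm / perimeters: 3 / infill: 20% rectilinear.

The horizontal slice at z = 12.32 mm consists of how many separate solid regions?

At z = 12.32 mm: the 25.5×17 cube contributes its full rectangle; the cube at (16, 15.5) (footprint 17×27.5) is included at this height; Subtracting the remaining from the first: starting from the 25.5×17 cube, the 17×27.5 cube at (16, 15.5) partially overlaps it — only the 14.25 mm² overlap (of its 467.50 mm²) is removed, clipping the outline — 1 connected region. The result has 1 disconnected region.

1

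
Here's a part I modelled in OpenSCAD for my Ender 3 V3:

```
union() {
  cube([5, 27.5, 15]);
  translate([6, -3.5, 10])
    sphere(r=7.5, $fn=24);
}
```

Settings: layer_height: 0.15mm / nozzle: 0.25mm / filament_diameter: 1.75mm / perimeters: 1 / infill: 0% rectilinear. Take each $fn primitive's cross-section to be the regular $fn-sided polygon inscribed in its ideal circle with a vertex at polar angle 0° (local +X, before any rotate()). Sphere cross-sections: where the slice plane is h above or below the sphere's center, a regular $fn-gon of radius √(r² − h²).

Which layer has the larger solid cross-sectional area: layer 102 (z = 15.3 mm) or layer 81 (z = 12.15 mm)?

Layer 102 (z = 15.3): the cube is absent (z outside [0, 15]); the r=7.5 sphere at (6, -3.5) contributes a regular 24-gon of circumradius √(7.5²−5.3²) = 5.307 (area = (24/2)·5.307²·sin(360°/24) = 87.46 mm²); Taking the union: only the r=7.5 sphere at (6, -3.5) is present, so the union is just that shape — area = 87.46 mm². So its area = 87.46 mm². Layer 81 (z = 12.15): the 5×27.5 cube contributes its full rectangle (area 137.50 mm²); the r=7.5 sphere at (6, -3.5) contributes a regular 24-gon of circumradius √(7.5²−2.15²) = 7.185 (area = (24/2)·7.185²·sin(360°/24) = 160.35 mm²); Taking the union: the regions partially overlap — summed areas 297.85 mm² minus the doubly-counted overlap 12.45 mm² gives 285.40 mm² — area = 285.40 mm². So its area = 285.40 mm². Layer 81 is larger (285.40 vs 87.46 mm²).

layer 81 (z = 12.15 mm)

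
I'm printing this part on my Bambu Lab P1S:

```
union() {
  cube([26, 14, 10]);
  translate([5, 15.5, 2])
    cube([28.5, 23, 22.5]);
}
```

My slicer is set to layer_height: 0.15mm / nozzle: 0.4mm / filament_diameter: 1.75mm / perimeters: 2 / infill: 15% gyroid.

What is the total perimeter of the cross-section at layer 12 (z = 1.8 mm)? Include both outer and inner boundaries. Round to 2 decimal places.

At z = 1.8 mm: the cube (footprint 26×14) is included at this height (perimeter 80.00 mm); the cube at (5, 15.5) does not reach this height (z outside [2, 24.5]); Merging all regions: only the 26×14 cube is present, so the union is just that shape — boundary = 80.00 mm. Overall, the cross-section is a single solid region. Total boundary length (outer) = 80.00 mm.

80.00 mm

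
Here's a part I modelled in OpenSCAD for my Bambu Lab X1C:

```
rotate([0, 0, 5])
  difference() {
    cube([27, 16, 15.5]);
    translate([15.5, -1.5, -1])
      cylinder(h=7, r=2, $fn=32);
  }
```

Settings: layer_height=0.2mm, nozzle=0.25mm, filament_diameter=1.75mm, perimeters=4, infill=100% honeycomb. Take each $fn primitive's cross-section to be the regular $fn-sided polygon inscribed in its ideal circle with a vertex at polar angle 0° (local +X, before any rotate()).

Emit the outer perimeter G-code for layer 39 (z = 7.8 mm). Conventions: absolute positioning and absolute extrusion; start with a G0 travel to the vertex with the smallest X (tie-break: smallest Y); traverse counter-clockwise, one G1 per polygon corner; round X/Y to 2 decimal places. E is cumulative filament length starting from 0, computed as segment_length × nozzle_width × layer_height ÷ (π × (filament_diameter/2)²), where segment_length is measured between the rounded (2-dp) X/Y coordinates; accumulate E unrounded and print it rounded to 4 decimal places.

At z = 7.8 mm: the cube is present — its section is the full 27×16 rectangle; the cylinder at (15.5, -1.5) is not intersected at this z (z outside [-1, 6]); Taking the first minus the rest: none of the subtracted shapes is present at this height, so the 27×16 cube is unchanged — 1 connected region; (rotated 5° about Z; rotation is an isometry so areas/perimeters/island counts are preserved). The outline is a single polygon with 4 vertices. Extrusion per mm of travel: 0.25 × 0.2 / (π × 0.875²) = 0.020788. Accumulating E over each segment gives final E = 1.7877.

G0 X-1.39 Y15.94 Z7.80
G1 X0.00 Y0.00 E0.3326
G1 X26.90 Y2.35 E0.8939
G1 X25.50 Y18.29 E1.2266
G1 X-1.39 Y15.94 E1.7877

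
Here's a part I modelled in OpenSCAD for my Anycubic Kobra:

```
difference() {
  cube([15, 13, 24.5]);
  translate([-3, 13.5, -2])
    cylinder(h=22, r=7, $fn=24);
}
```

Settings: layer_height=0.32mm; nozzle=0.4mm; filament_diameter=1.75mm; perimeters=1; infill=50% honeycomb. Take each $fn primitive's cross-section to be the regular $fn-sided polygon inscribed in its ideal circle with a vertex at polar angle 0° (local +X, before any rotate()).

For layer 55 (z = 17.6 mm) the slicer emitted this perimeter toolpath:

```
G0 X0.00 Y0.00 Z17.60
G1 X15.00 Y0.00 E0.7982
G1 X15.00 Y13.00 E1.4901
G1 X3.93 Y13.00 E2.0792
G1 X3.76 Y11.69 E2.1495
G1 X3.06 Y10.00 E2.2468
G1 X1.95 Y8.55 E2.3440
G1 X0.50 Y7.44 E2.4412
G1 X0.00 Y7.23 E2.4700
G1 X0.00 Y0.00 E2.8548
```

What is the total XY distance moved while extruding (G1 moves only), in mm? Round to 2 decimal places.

53.64 mm

Sum the Euclidean lengths of each G1 segment: total = 53.64 mm.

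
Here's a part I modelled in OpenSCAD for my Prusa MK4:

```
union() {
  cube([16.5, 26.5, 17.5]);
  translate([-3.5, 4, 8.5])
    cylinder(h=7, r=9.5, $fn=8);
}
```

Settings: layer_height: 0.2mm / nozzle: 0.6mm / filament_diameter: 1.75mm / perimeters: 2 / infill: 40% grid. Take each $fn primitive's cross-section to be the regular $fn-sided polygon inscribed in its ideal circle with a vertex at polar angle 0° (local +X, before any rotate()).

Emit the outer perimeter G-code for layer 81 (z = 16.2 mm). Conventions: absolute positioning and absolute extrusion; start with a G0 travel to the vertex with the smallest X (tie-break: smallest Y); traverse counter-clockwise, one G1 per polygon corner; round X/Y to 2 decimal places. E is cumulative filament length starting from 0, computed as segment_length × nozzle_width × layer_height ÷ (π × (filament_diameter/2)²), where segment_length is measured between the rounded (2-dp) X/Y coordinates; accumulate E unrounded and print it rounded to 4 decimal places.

G0 X0.00 Y0.00 Z16.20
G1 X16.50 Y0.00 E0.8232
G1 X16.50 Y26.50 E2.1453
G1 X0.00 Y26.50 E2.9685
G1 X0.00 Y0.00 E4.2906

At z = 16.2 mm: the cube (footprint 16.5×26.5) is included at this height; the cylinder at (-3.5, 4) is absent (z outside [8.5, 15.5]); Merging all regions: only the 16.5×26.5 cube is present, so the union is just that shape — 1 connected region. The outline is a single polygon with 4 vertices. Extrusion per mm of travel: 0.6 × 0.2 / (π × 0.875²) = 0.049890. Accumulating E over each segment gives final E = 4.2906.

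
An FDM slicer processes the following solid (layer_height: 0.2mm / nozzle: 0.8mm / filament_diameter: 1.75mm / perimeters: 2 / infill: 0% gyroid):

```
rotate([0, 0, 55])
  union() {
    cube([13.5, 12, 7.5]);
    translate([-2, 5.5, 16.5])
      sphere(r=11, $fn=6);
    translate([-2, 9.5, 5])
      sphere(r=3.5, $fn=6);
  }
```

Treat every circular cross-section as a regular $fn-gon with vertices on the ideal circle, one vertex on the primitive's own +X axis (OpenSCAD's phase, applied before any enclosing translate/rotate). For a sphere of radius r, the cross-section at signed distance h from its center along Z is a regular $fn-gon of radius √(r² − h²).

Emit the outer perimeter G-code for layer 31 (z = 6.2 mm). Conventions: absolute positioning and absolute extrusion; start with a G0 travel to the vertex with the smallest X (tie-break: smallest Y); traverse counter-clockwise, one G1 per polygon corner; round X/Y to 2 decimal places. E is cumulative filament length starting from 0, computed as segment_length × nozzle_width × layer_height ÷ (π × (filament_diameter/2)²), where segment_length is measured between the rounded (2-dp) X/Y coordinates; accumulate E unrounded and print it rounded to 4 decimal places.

At z = 6.2 mm: the cube (footprint 13.5×12) is included at this height; the r=11 sphere at (-2, 5.5) contributes a regular 6-gon of circumradius √(11²−10.3²) = 3.861; the sphere at (-2, 9.5): section is a regular 6-gon, circumradius = √(r²−h²) = √(3.5²−1.2²) = 3.288; Taking the union: the regions partially overlap (shared area 17.72 mm²), so overlapping operands fuse into one piece — 1 connected region; (whole slice rotated 55° about Z — lengths, areas and connectivity unchanged). The outline is a single polygon with 13 vertices. Extrusion per mm of travel: 0.8 × 0.2 / (π × 0.875²) = 0.066520. Accumulating E over each segment gives final E = 4.0775.

G0 X-12.20 Y4.10 Z6.20
G1 X-10.81 Y1.12 E0.2187
G1 X-9.09 Y0.97 E0.3336
G1 X-7.87 Y-1.65 E0.5258
G1 X-4.02 Y-1.98 E0.7829
G1 X-1.81 Y1.18 E1.0394
G1 X-1.86 Y1.31 E1.0487
G1 X0.00 Y0.00 E1.2000
G1 X7.74 Y11.06 E2.0980
G1 X-2.09 Y17.94 E2.8961
G1 X-9.83 Y6.88 E3.7941
G1 X-9.61 Y6.73 E3.8118
G1 X-10.32 Y6.79 E3.8592
G1 X-12.20 Y4.10 E4.0775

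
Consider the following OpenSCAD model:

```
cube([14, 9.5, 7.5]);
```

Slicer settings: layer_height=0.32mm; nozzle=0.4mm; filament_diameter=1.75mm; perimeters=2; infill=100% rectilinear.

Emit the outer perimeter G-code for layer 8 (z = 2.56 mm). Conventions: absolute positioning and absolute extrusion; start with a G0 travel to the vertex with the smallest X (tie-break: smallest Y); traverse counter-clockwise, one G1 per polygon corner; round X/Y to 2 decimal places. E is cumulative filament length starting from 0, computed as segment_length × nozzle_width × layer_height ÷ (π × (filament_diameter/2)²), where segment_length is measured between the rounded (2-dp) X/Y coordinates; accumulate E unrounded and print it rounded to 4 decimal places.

G0 X0.00 Y0.00 Z2.56
G1 X14.00 Y0.00 E0.7450
G1 X14.00 Y9.50 E1.2506
G1 X0.00 Y9.50 E1.9956
G1 X0.00 Y0.00 E2.5012

At z = 2.56 mm: the cube (footprint 14×9.5) is included at this height. The outline is a single polygon with 4 vertices. Extrusion per mm of travel: 0.4 × 0.32 / (π × 0.875²) = 0.053216. Accumulating E over each segment gives final E = 2.5012.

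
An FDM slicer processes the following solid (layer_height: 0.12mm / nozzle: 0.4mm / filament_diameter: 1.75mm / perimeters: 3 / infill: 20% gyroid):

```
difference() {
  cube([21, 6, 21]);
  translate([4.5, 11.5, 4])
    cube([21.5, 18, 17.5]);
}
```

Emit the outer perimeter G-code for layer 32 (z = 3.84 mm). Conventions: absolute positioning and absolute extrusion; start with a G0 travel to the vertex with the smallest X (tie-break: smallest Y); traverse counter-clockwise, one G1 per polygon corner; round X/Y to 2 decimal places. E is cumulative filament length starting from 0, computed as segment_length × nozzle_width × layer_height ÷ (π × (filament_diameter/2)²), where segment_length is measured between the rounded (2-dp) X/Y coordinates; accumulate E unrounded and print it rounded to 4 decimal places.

G0 X0.00 Y0.00 Z3.84
G1 X21.00 Y0.00 E0.4191
G1 X21.00 Y6.00 E0.5388
G1 X0.00 Y6.00 E0.9579
G1 X0.00 Y0.00 E1.0776

At z = 3.84 mm: the 21×6 cube contributes its full rectangle; the cube at (4.5, 11.5) is not intersected at this z (z outside [4, 21.5]); Subtracting the remaining from the first: none of the subtracted shapes is present at this height, so the 21×6 cube is unchanged — 1 connected region. The outline is a single polygon with 4 vertices. Extrusion per mm of travel: 0.4 × 0.12 / (π × 0.875²) = 0.019956. Accumulating E over each segment gives final E = 1.0776.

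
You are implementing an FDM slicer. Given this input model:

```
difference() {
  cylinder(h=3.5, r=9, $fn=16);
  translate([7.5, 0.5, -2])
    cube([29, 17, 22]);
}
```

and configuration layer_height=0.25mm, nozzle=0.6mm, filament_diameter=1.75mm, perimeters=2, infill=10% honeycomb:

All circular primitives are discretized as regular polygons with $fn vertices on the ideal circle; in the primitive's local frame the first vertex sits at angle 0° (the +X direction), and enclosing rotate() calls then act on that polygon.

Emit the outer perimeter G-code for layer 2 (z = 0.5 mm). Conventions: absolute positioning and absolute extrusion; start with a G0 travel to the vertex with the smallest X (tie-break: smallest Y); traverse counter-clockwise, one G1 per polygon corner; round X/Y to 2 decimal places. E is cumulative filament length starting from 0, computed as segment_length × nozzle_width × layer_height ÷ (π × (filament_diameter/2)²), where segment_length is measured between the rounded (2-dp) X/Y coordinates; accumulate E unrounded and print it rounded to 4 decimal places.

At z = 0.5 mm: the cylinder: section is a regular 16-gon, circumradius r=9; the 29×17 cube at (7.5, 0.5) contributes its full rectangle; Subtracting the remaining from the first: starting from the r=9 cylinder, the 29×17 cube at (7.5, 0.5) partially overlaps it — only the 3.76 mm² overlap (of its 493.00 mm²) is removed, clipping the outline — 1 connected region. The outline is a single polygon with 18 vertices. Extrusion per mm of travel: 0.6 × 0.25 / (π × 0.875²) = 0.062363. Accumulating E over each segment gives final E = 3.5706.

G0 X-9.00 Y0.00 Z0.50
G1 X-8.31 Y-3.44 E0.2188
G1 X-6.36 Y-6.36 E0.4378
G1 X-3.44 Y-8.31 E0.6567
G1 X0.00 Y-9.00 E0.8755
G1 X3.44 Y-8.31 E1.0943
G1 X6.36 Y-6.36 E1.3133
G1 X8.31 Y-3.44 E1.5323
G1 X9.00 Y0.00 E1.7511
G1 X8.90 Y0.50 E1.7829
G1 X7.50 Y0.50 E1.8702
G1 X7.50 Y4.66 E2.1296
G1 X6.36 Y6.36 E2.2573
G1 X3.44 Y8.31 E2.4762
G1 X0.00 Y9.00 E2.6950
G1 X-3.44 Y8.31 E2.9138
G1 X-6.36 Y6.36 E3.1328
G1 X-8.31 Y3.44 E3.3518
G1 X-9.00 Y0.00 E3.5706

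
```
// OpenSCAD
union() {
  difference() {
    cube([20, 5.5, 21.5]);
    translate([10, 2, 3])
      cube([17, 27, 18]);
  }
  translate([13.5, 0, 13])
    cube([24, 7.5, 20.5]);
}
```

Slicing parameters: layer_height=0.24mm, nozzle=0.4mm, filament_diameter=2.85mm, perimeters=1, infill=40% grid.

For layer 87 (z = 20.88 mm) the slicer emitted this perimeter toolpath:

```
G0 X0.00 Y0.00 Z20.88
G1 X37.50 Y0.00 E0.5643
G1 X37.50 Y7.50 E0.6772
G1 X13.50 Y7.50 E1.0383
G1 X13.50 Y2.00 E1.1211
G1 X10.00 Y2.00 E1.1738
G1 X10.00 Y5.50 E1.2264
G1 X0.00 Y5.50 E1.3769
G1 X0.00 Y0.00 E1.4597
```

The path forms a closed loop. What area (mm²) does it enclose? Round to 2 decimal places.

Apply the shoelace formula to the sequence of (X, Y) vertices; enclosed area = 242.00 mm².

242.00 mm²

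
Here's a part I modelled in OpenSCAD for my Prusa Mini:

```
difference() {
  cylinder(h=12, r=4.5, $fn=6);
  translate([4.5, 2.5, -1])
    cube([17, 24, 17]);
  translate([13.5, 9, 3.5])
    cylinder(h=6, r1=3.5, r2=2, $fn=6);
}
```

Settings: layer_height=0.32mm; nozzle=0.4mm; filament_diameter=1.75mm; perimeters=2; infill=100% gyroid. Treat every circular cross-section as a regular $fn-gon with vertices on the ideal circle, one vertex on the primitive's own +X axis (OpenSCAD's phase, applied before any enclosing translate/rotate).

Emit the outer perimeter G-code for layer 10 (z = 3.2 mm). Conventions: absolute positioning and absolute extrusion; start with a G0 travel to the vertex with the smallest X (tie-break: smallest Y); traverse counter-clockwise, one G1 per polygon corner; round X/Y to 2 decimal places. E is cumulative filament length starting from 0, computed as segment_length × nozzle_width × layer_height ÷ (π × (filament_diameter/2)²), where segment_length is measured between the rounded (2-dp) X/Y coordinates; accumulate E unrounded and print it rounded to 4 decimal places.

At z = 3.2 mm: the r=4.5 cylinder contributes a regular 6-gon of circumradius 4.5; the cube at (4.5, 2.5) (footprint 17×24) is included at this height; the cone at (13.5, 9) is absent (z outside [3.5, 9.5]); Subtracting the remaining from the first: starting from the r=4.5 cylinder, the 17×24 cube at (4.5, 2.5) misses the remaining region (no effect) — 1 connected region. The outline is a single polygon with 6 vertices. Extrusion per mm of travel: 0.4 × 0.32 / (π × 0.875²) = 0.053216. Accumulating E over each segment gives final E = 1.4374.

G0 X-4.50 Y0.00 Z3.20
G1 X-2.25 Y-3.90 E0.2396
G1 X2.25 Y-3.90 E0.4791
G1 X4.50 Y0.00 E0.7187
G1 X2.25 Y3.90 E0.9583
G1 X-2.25 Y3.90 E1.1978
G1 X-4.50 Y0.00 E1.4374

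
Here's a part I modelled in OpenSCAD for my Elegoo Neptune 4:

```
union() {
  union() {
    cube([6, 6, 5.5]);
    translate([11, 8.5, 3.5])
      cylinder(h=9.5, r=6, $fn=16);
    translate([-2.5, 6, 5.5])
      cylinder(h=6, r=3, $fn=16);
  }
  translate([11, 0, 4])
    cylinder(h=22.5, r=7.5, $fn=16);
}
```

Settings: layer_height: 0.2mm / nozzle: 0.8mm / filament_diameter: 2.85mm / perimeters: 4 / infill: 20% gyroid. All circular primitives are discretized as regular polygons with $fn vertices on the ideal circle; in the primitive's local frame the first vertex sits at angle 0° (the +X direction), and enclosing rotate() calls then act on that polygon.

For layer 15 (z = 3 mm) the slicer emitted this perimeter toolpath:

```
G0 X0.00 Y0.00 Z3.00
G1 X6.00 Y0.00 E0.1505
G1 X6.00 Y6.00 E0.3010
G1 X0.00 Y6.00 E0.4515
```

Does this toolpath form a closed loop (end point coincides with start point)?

Start point (G0): (0.00, 0.00). End point (last G1): the path does not return to the start — open.

no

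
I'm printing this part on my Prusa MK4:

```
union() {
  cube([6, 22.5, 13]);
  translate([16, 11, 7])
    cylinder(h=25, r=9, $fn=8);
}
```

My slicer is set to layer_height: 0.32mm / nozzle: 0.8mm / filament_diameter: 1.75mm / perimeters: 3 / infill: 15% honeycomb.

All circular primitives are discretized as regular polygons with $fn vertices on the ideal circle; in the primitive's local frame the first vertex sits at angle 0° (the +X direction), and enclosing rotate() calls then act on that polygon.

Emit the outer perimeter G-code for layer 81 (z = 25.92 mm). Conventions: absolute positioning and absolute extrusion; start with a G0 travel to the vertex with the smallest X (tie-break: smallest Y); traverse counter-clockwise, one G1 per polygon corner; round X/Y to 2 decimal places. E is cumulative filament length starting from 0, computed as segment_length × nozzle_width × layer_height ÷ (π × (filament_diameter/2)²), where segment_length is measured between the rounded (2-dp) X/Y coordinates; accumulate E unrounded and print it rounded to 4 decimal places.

G0 X7.00 Y11.00 Z25.92
G1 X9.64 Y4.64 E0.7329
G1 X16.00 Y2.00 E1.4658
G1 X22.36 Y4.64 E2.1987
G1 X25.00 Y11.00 E2.9316
G1 X22.36 Y17.36 E3.6646
G1 X16.00 Y20.00 E4.3975
G1 X9.64 Y17.36 E5.1304
G1 X7.00 Y11.00 E5.8633

At z = 25.92 mm: the cube is not intersected at this z (z outside [0, 13]); the r=9 cylinder at (16, 11) contributes a regular 8-gon of circumradius 9; Combining (union): only the r=9 cylinder at (16, 11) is present, so the union is just that shape — 1 connected region. The outline is a single polygon with 8 vertices. Extrusion per mm of travel: 0.8 × 0.32 / (π × 0.875²) = 0.106432. Accumulating E over each segment gives final E = 5.8633.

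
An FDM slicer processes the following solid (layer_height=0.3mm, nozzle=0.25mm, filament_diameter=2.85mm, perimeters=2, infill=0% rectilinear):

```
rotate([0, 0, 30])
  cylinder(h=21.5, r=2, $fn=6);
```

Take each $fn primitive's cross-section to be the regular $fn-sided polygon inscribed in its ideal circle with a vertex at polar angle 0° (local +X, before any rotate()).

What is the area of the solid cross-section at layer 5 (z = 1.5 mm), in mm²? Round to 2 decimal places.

10.39 mm²

At z = 1.5 mm: the r=2 cylinder contributes a regular 6-gon of circumradius 2 (area = (6/2)·2.000²·sin(360°/6) = 10.39 mm²); (whole slice rotated 30° about Z — lengths, areas and connectivity unchanged). Overall, the cross-section is a single solid region. Net area = 10.39 mm².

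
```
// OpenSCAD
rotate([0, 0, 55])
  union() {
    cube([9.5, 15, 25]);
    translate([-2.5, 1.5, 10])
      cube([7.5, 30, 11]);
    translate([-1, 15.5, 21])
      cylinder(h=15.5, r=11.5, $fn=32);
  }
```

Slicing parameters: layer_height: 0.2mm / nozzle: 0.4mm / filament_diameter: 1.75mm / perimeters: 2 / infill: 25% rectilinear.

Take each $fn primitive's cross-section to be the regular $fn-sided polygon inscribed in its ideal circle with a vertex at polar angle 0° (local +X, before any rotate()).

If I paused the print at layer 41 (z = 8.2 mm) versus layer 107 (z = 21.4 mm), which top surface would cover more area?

layer 107 (z = 21.4 mm)

Layer 41 (z = 8.2): the cube (footprint 9.5×15) is included at this height (area 142.50 mm²); the cube at (-2.5, 1.5) does not reach this height (z outside [10, 21]); the cylinder at (-1, 15.5) is absent (z outside [21, 36.5]); Combining (union): only the 9.5×15 cube is present, so the union is just that shape — area = 142.50 mm²; (whole slice rotated 55° about Z — lengths, areas and connectivity unchanged). So its area = 142.50 mm². Layer 107 (z = 21.4): the cube is present — its section is the full 9.5×15 rectangle (area 142.50 mm²); the cube at (-2.5, 1.5) is not intersected at this z (z outside [10, 21]); the r=11.5 cylinder at (-1, 15.5) gives a regular 32-gon of circumradius 11.5 (constant along its height) (area = (32/2)·11.500²·sin(360°/32) = 412.81 mm²); Combining (union): the regions partially overlap — summed areas 555.31 mm² minus the doubly-counted overlap 84.02 mm² gives 471.29 mm² — area = 471.29 mm²; (rotated 55° about Z; rotation is an isometry so areas/perimeters/island counts are preserved). So its area = 471.29 mm². Layer 107 is larger (471.29 vs 142.50 mm²).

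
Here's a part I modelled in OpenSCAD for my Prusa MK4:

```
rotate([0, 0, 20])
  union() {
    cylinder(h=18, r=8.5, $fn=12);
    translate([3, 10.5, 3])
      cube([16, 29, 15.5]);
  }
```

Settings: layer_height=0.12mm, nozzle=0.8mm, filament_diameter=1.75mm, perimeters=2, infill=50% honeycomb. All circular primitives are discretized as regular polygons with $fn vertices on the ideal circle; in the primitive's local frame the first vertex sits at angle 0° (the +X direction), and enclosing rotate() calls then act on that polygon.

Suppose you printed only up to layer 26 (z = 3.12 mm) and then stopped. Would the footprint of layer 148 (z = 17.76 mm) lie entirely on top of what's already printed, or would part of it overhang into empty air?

entirely on top

Compare the two slices. At z = 3.12: the r=8.5 cylinder contributes a regular 12-gon of circumradius 8.5 (area = (12/2)·8.500²·sin(360°/12) = 216.75 mm²); the cube at (3, 10.5) (footprint 16×29) is included at this height (area 464.00 mm²); Combining (union): the 2 present regions are separate (no shared area or edge), so areas and boundary lengths simply add and each stays a separate island — area = 680.75 mm²; (whole slice rotated 20° about Z — lengths, areas and connectivity unchanged). At z = 17.76: the r=8.5 cylinder gives a regular 12-gon of circumradius 8.5 (constant along its height) (area = (12/2)·8.500²·sin(360°/12) = 216.75 mm²); the 16×29 cube at (3, 10.5) contributes its full rectangle (area 464.00 mm²); Taking the union: the 2 present regions are separate (no shared area or edge), so areas and boundary lengths simply add and each stays a separate island — area = 680.75 mm²; (whole slice rotated 20° about Z — lengths, areas and connectivity unchanged). Checking containment: the cross-section at z = 17.76 is a subset of the cross-section at z = 3.12.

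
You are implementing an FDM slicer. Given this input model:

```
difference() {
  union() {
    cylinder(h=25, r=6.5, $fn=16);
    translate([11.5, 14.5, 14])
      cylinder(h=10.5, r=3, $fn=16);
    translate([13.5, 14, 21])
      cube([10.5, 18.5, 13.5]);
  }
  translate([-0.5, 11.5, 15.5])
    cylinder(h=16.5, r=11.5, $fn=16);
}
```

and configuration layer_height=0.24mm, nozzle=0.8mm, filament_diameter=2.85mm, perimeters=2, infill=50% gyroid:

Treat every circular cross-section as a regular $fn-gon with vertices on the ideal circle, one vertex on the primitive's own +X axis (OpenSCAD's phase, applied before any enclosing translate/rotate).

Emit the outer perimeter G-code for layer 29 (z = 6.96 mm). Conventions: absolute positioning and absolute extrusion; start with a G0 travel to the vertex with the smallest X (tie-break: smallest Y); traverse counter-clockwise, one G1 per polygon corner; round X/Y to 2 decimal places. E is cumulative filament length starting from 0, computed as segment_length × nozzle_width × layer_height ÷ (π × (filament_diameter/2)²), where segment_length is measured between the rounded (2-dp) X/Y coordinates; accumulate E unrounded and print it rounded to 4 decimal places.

At z = 6.96 mm: the r=6.5 cylinder gives a regular 16-gon of circumradius 6.5 (constant along its height); the cylinder at (11.5, 14.5) does not reach this height (z outside [14, 24.5]); the cube at (13.5, 14) is not intersected at this z (z outside [21, 34.5]); Taking the union: only the r=6.5 cylinder is present, so the union is just that shape — 1 connected region; the cylinder at (-0.5, 11.5) does not reach this height (z outside [15.5, 32]); After the difference (first − rest): none of the subtracted shapes is present at this height, so the result so far is unchanged — 1 connected region. The outline is a single polygon with 16 vertices. Extrusion per mm of travel: 0.8 × 0.24 / (π × 1.425²) = 0.030097. Accumulating E over each segment gives final E = 1.2221.

G0 X-6.50 Y0.00 Z6.96
G1 X-6.01 Y-2.49 E0.0764
G1 X-4.60 Y-4.60 E0.1528
G1 X-2.49 Y-6.01 E0.2291
G1 X0.00 Y-6.50 E0.3055
G1 X2.49 Y-6.01 E0.3819
G1 X4.60 Y-4.60 E0.4583
G1 X6.01 Y-2.49 E0.5346
G1 X6.50 Y0.00 E0.6110
G1 X6.01 Y2.49 E0.6874
G1 X4.60 Y4.60 E0.7638
G1 X2.49 Y6.01 E0.8402
G1 X0.00 Y6.50 E0.9165
G1 X-2.49 Y6.01 E0.9929
G1 X-4.60 Y4.60 E1.0693
G1 X-6.01 Y2.49 E1.1457
G1 X-6.50 Y0.00 E1.2221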